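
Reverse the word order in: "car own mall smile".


Original: "car own mall smile"
Words (1..n): car | own | mall | smile
Reversed (n..1): smile | mall | own | car
Result = "smile mall own car"


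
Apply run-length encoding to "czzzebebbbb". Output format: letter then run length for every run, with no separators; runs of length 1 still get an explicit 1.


String: "czzzebebbbb"
Scanning for consecutive runs:
  'c' x 1
  'z' x 3
  'e' x 1
  'b' x 1
  'e' x 1
  'b' x 4
RLE = "c1z3e1b1e1b4"


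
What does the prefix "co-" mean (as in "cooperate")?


Prefix: co-
Example: cooperate = co- + operate
Meaning = together


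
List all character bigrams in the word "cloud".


Word: "cloud" (length 5)
Number of bigrams = 5 - 2 + 1 = 4
  Position 0: "cl"
  Position 1: "lo"
  Position 2: "ou"
  Position 3: "ud"
Bigrams = "cl", "lo", "ou", "ud"


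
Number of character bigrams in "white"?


Word: "white" (length 5)
Number of 2-grams = length - 2 + 1 = 5 - 2 + 1
= 4


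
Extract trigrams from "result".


Word: "result" (length 6)
Number of trigrams = 6 - 3 + 1 = 4
  Position 0: "res"
  Position 1: "esu"
  Position 2: "sul"
  Position 3: "ult"
Trigrams = "res", "esu", "sul", "ult"


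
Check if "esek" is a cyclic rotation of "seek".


Word: "seek", Candidate: "esek"
Method: check if candidate is substring of word+word
"seekseek" contains "esek"? No
Is rotation = No


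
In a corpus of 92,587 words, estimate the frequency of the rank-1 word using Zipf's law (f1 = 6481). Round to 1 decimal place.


Zipf's law: f(r) = f(1) / r
f(1) = 6481
f(1) = 6481 / 1
= 6481.0 occurrences


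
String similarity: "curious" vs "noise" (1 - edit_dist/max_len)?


Word 1: "curious" (length 7)
Word 2: "noise" (length 5)
One optimal edit sequence:
  1. delete 'c'  (+1)
  2. substitute 'u' -> 'n'  (+1)
  3. substitute 'r' -> 'o'  (+1)
  4. keep 'i'
  5. delete 'o'  (+1)
  6. substitute 'u' -> 's'  (+1)
  7. substitute 's' -> 'e'  (+1)
Edit distance = 6
Max length = max(7, 5) = 7
Similarity = 1 - 6/7
= 0.1429


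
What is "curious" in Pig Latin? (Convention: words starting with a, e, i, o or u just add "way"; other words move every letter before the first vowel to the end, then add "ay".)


Word: "curious"
Starts with consonant(s) → move to end, add 'ay'
Consonant cluster: "c"
Pig Latin = "uriouscay"


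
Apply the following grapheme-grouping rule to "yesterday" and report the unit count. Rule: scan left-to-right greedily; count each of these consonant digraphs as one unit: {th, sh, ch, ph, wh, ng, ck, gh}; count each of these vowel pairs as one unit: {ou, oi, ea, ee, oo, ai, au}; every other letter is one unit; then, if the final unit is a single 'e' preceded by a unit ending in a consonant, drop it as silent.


Word: "yesterday" (9 letters)
Left-to-right scan:
  (1) 'y' (letter)
  (2) 'e' (letter)
  (3) 's' (letter)
  (4) 't' (letter)
  (5) 'e' (letter)
  (6) 'r' (letter)
  (7) 'd' (letter)
  (8) 'a' (letter)
  (9) 'y' (letter)
Units from scan: 9
Sound units = 9 units


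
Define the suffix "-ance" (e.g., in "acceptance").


Suffix: -ance
As in: acceptance -> accept + -ance
Meaning = state of


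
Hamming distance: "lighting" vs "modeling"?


Comparing character by character (same length = 8):
  Pos 0: 'l' vs 'm' !=
  Pos 1: 'i' vs 'o' !=
  Pos 2: 'g' vs 'd' !=
  Pos 3: 'h' vs 'e' !=
  Pos 4: 't' vs 'l' !=
  Pos 5: 'i' vs 'i' =
  Pos 6: 'n' vs 'n' =
  Pos 7: 'g' vs 'g' =
Hamming distance = 5


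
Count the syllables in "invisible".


Word: "invisible"
Syllable breakdown: in / vis / i / ble
Counting: 4 parts
= 4 syllables


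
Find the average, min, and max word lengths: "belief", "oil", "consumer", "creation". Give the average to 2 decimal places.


Lengths: "belief"=6, "oil"=3, "consumer"=8, "creation"=8
Sum = 25, Count = 4
Average = 25/4 = 6.25
= avg=6.25, min=3, max=8


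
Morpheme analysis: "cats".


Word: "cats"
Morphemes: cat / -s
Each morpheme carries meaning
= 2 morphemes


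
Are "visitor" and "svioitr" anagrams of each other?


Word 1: "visitor" → sorted: iiorstv
Word 2: "svioitr" → sorted: iiorstv
Same letters? iiorstv == iiorstv
Anagram = Yes


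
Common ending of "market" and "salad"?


Word 1: "market"
Word 2: "salad"
Comparing from end:
  Pos -1: 't' != 'd' (stop)
LCS = "" (length 0)


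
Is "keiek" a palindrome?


Word: "keiek"
Reversed: "keiek"
Forward == Backward? keiek == keiek
Palindrome = Yes


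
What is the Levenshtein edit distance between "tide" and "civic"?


Word 1: "tide" (length 4)
Word 2: "civic" (length 5)
One optimal edit sequence (insert/delete/substitute each cost 1):
  1. substitute 't' -> 'c'  (+1)
  2. keep 'i'
  3. insert 'v'  (+1)
  4. substitute 'd' -> 'i'  (+1)
  5. substitute 'e' -> 'c'  (+1)
Total edit operations: 4
Edit distance = 4


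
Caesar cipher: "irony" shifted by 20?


Word: "irony"
Shift: 20
Each letter → (letter + shift) mod 26:
  'i' (8) + 20 = 2 → 'c'
  'r' (17) + 20 = 11 → 'l'
  'o' (14) + 20 = 8 → 'i'
  'n' (13) + 20 = 7 → 'h'
  'y' (24) + 20 = 18 → 's'
Result = "clihs"


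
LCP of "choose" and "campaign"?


Word 1: "choose"
Word 2: "campaign"
Comparing from start:
  Pos 0: 'c' == 'c'
  Pos 1: 'h' != 'a' (stop)
LCP = "c" (length 1)


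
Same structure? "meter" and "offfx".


Pattern of "meter": [0, 1, 2, 1, 3]
Pattern of "offfx": [0, 1, 1, 1, 2]
Patterns do not match
Same pattern = No


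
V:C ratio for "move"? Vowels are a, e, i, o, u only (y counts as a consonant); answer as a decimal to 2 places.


Word: "move"
Vowels (a,e,i,o,u): 2
Consonants: 2
Ratio = 2/2
= 1.00


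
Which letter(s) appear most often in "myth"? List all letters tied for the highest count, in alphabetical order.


Word: "myth"
Letter counts:
  'h': 1
  'm': 1
  't': 1
  'y': 1
Maximum count = 1
Most frequent = 'h', 'm', 't', 'y' (1 time each)


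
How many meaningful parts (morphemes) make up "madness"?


Word: "madness"
Morphemes: mad / -ness
Each morpheme carries meaning
= 2 morphemes


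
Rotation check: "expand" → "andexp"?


Word: "expand", Candidate: "andexp"
Method: check if candidate is substring of word+word
"expandexpand" contains "andexp"? Yes
Is rotation = Yes


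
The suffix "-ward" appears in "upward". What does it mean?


Suffix: -ward
As in: upward -> up + -ward
Meaning = in the direction of


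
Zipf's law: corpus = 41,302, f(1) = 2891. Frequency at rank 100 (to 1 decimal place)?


Zipf's law: f(r) = f(1) / r
f(1) = 2891
f(100) = 2891 / 100
= 28.9 occurrences


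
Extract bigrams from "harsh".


Word: "harsh" (length 5)
Number of bigrams = 5 - 2 + 1 = 4
  Position 0: "ha"
  Position 1: "ar"
  Position 2: "rs"
  Position 3: "sh"
Bigrams = "ha", "ar", "rs", "sh"


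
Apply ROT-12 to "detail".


Word: "detail"
Shift: 12
Each letter → (letter + shift) mod 26:
  'd' (3) + 12 = 15 → 'p'
  'e' (4) + 12 = 16 → 'q'
  't' (19) + 12 = 5 → 'f'
  'a' (0) + 12 = 12 → 'm'
  'i' (8) + 12 = 20 → 'u'
  'l' (11) + 12 = 23 → 'x'
Result = "pqfmux"


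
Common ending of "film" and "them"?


Word 1: "film"
Word 2: "them"
Comparing from end:
  Pos -1: 'm' == 'm'
  Pos -2: 'l' != 'e' (stop)
LCS = "m" (length 1)


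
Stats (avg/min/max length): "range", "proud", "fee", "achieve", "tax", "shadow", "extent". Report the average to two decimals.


Lengths: "range"=5, "proud"=5, "fee"=3, "achieve"=7, "tax"=3, "shadow"=6, "extent"=6
Sum = 35, Count = 7
Average = 35/7 = 5.00
= avg=5.00, min=3, max=7


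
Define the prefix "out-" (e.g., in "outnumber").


Prefix: out-
Example: outnumber (out- + number)
Meaning = surpass


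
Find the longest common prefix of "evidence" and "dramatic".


Word 1: "evidence"
Word 2: "dramatic"
Comparing from start:
  Pos 0: 'e' != 'd' (stop)
LCP = "" (length 0)


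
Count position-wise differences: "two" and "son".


Comparing character by character (same length = 3):
  Pos 0: 't' vs 's' !=
  Pos 1: 'w' vs 'o' !=
  Pos 2: 'o' vs 'n' !=
Hamming distance = 3


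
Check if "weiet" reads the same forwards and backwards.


Word: "weiet"
Reversed: "teiew"
Forward == Backward? weiet != teiew
Palindrome = No


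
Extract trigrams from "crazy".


Word: "crazy" (length 5)
Number of trigrams = 5 - 3 + 1 = 3
  Position 0: "cra"
  Position 1: "raz"
  Position 2: "azy"
Trigrams = "cra", "raz", "azy"


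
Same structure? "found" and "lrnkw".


Pattern of "found": [0, 1, 2, 3, 4]
Pattern of "lrnkw": [0, 1, 2, 3, 4]
Patterns match
Same pattern = Yes


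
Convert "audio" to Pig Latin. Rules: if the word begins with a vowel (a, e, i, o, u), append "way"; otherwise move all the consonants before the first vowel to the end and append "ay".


Word: "audio"
Starts with vowel → add 'way'
Pig Latin = "audioway"


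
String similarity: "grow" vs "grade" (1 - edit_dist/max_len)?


Word 1: "grow" (length 4)
Word 2: "grade" (length 5)
One optimal edit sequence:
  1. keep 'g'
  2. keep 'r'
  3. insert 'a'  (+1)
  4. substitute 'o' -> 'd'  (+1)
  5. substitute 'w' -> 'e'  (+1)
Edit distance = 3
Max length = max(4, 5) = 5
Similarity = 1 - 3/5
= 0.4000


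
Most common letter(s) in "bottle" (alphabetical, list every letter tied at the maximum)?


Word: "bottle"
Letter counts:
  'b': 1
  'e': 1
  'l': 1
  'o': 1
  't': 2
Maximum count = 2
Most frequent = 't' (2 times each)


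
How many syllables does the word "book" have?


Word: "book"
Syllable breakdown: book
Counting: 1 part
= 1 syllable


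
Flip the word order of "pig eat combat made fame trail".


Original: "pig eat combat made fame trail"
Words (1..n): pig | eat | combat | made | fame | trail
Reversed (n..1): trail | fame | made | combat | eat | pig
Result = "trail fame made combat eat pig"


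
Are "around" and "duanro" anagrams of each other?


Word 1: "around" → sorted: adnoru
Word 2: "duanro" → sorted: adnoru
Same letters? adnoru == adnoru
Anagram = Yes


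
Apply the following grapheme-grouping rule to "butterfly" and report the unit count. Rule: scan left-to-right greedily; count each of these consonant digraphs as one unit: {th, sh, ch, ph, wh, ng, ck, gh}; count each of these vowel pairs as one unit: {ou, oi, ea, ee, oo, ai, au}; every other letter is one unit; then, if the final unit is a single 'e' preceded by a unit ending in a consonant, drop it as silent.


Word: "butterfly" (9 letters)
Left-to-right scan:
  1. 'b' (letter)
  2. 'u' (letter)
  3. 't' (letter)
  4. 't' (letter)
  5. 'e' (letter)
  6. 'r' (letter)
  7. 'f' (letter)
  8. 'l' (letter)
  9. 'y' (letter)
Units from scan: 9
Sound units = 9 units


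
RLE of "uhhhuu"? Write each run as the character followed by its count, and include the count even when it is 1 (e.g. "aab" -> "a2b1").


String: "uhhhuu"
Scanning for consecutive runs:
  'u' x 1
  'h' x 3
  'u' x 2
RLE = "u1h3u2"


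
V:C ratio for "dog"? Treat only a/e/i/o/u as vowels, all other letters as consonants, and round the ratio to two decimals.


Word: "dog"
Vowels (a,e,i,o,u): 1
Consonants: 2
Ratio = 1/2
= 0.50


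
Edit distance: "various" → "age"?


Word 1: "various" (length 7)
Word 2: "age" (length 3)
One optimal edit sequence (insert/delete/substitute each cost 1):
  1. delete 'v'  (+1)
  2. keep 'a'
  3. delete 'r'  (+1)
  4. delete 'i'  (+1)
  5. delete 'o'  (+1)
  6. substitute 'u' -> 'g'  (+1)
  7. substitute 's' -> 'e'  (+1)
Total edit operations: 6
Edit distance = 6


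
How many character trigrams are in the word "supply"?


Word: "supply" (length 6)
Number of 3-grams = length - 3 + 1 = 6 - 3 + 1
= 4


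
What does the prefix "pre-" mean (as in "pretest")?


Prefix: pre-
As in: pretest -> pre- + test
Meaning = before


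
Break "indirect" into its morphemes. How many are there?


Word: "indirect"
Morphemes: in- + direct
Each morpheme carries meaning
= 2 morphemes


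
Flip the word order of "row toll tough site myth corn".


Original: "row toll tough site myth corn"
Words (1..n): row | toll | tough | site | myth | corn
Reversed (n..1): corn | myth | site | tough | toll | row
Result = "corn myth site tough toll row"


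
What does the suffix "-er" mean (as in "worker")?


Suffix: -er
Example: worker (work + -er)
Meaning = one who / more


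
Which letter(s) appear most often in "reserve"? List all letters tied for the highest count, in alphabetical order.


Word: "reserve"
Letter counts:
  'e': 3
  'r': 2
  's': 1
  'v': 1
Maximum count = 3
Most frequent = 'e' (3 times each)


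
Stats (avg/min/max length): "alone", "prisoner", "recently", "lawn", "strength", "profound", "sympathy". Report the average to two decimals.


Lengths: "alone"=5, "prisoner"=8, "recently"=8, "lawn"=4, "strength"=8, "profound"=8, "sympathy"=8
Sum = 49, Count = 7
Average = 49/7 = 7.00
= avg=7.00, min=4, max=8


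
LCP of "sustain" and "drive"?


Word 1: "sustain"
Word 2: "drive"
Comparing from start:
  Pos 0: 's' != 'd' (stop)
LCP = "" (length 0)


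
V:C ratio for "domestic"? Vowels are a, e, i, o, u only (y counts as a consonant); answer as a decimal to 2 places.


Word: "domestic"
Vowels (a,e,i,o,u): 3
Consonants: 5
Ratio = 3/5
= 0.60


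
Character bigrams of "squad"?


Word: "squad" (length 5)
Number of bigrams = 5 - 2 + 1 = 4
  Position 0: "sq"
  Position 1: "qu"
  Position 2: "ua"
  Position 3: "ad"
Bigrams = "sq", "qu", "ua", "ad"


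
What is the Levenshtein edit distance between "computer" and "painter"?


Word 1: "computer" (length 8)
Word 2: "painter" (length 7)
One optimal edit sequence (insert/delete/substitute each cost 1):
  1. delete 'c'  (+1)
  2. substitute 'o' -> 'p'  (+1)
  3. substitute 'm' -> 'a'  (+1)
  4. substitute 'p' -> 'i'  (+1)
  5. substitute 'u' -> 'n'  (+1)
  6. keep 't'
  7. keep 'e'
  8. keep 'r'
Total edit operations: 5
Edit distance = 5


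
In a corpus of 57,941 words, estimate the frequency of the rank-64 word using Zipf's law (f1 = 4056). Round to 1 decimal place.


Zipf's law: f(r) = f(1) / r
f(1) = 4056
f(64) = 4056 / 64
= 63.4 occurrences


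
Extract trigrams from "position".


Word: "position" (length 8)
Number of trigrams = 8 - 3 + 1 = 6
  Position 0: "pos"
  Position 1: "osi"
  Position 2: "sit"
  Position 3: "iti"
  Position 4: "tio"
  Position 5: "ion"
Trigrams = "pos", "osi", "sit", "iti", "tio", "ion"


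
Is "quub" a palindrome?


Word: "quub"
Reversed: "buuq"
Forward == Backward? quub != buuq
Palindrome = No


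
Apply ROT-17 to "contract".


Word: "contract"
Shift: 17
Each letter → (letter + shift) mod 26:
  'c' (2) + 17 = 19 → 't'
  'o' (14) + 17 = 5 → 'f'
  'n' (13) + 17 = 4 → 'e'
  't' (19) + 17 = 10 → 'k'
  'r' (17) + 17 = 8 → 'i'
  'a' (0) + 17 = 17 → 'r'
  'c' (2) + 17 = 19 → 't'
  't' (19) + 17 = 10 → 'k'
Result = "tfekirtk"


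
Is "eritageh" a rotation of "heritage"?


Word: "heritage", Candidate: "eritageh"
Method: check if candidate is substring of word+word
"heritageheritage" contains "eritageh"? Yes
Is rotation = Yes


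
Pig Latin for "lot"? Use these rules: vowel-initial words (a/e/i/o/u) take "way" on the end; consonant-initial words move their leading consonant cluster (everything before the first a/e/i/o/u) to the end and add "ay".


Word: "lot"
Starts with consonant(s) → move to end, add 'ay'
Consonant cluster: "l"
Pig Latin = "otlay"


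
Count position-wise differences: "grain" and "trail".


Comparing character by character (same length = 5):
  Pos 0: 'g' vs 't' !=
  Pos 1: 'r' vs 'r' =
  Pos 2: 'a' vs 'a' =
  Pos 3: 'i' vs 'i' =
  Pos 4: 'n' vs 'l' !=
Hamming distance = 2


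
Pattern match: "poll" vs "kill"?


Pattern of "poll": [0, 1, 2, 2]
Pattern of "kill": [0, 1, 2, 2]
Patterns match
Same pattern = Yes


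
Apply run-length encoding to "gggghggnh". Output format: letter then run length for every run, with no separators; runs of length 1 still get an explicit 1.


String: "gggghggnh"
Scanning for consecutive runs:
  'g' x 4
  'h' x 1
  'g' x 2
  'n' x 1
  'h' x 1
RLE = "g4h1g2n1h1"


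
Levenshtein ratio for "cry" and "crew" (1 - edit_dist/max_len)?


Word 1: "cry" (length 3)
Word 2: "crew" (length 4)
One optimal edit sequence:
  1. keep 'c'
  2. keep 'r'
  3. insert 'e'  (+1)
  4. substitute 'y' -> 'w'  (+1)
Edit distance = 2
Max length = max(3, 4) = 4
Similarity = 1 - 2/4
= 0.5000


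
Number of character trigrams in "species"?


Word: "species" (length 7)
Number of 3-grams = length - 3 + 1 = 7 - 3 + 1
= 5


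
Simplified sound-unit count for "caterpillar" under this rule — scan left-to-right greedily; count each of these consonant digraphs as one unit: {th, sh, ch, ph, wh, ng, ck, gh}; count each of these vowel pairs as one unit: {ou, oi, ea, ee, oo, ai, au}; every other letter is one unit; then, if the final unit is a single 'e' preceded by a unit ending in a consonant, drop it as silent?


Word: "caterpillar" (11 letters)
Left-to-right scan:
  1. 'c' (letter)
  2. 'a' (letter)
  3. 't' (letter)
  4. 'e' (letter)
  5. 'r' (letter)
  6. 'p' (letter)
  7. 'i' (letter)
  8. 'l' (letter)
  9. 'l' (letter)
  10. 'a' (letter)
  11. 'r' (letter)
Units from scan: 11
Sound units = 11 units


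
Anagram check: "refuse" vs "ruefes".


Word 1: "refuse" → sorted: eefrsu
Word 2: "ruefes" → sorted: eefrsu
Same letters? eefrsu == eefrsu
Anagram = Yes


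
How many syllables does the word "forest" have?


Word: "forest"
Syllable breakdown: for | est
Counting: 2 parts
= 2 syllables


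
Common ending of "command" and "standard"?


Word 1: "command"
Word 2: "standard"
Comparing from end:
  Pos -1: 'd' == 'd'
  Pos -2: 'n' != 'r' (stop)
LCS = "d" (length 1)


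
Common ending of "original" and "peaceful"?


Word 1: "original"
Word 2: "peaceful"
Comparing from end:
  Pos -1: 'l' == 'l'
  Pos -2: 'a' != 'u' (stop)
LCS = "l" (length 1)


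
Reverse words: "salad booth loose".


Original: "salad booth loose"
Words (1..n): salad | booth | loose
Reversed (n..1): loose | booth | salad
Result = "loose booth salad"


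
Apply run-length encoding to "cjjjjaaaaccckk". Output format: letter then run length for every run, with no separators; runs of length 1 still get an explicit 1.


String: "cjjjjaaaaccckk"
Scanning for consecutive runs:
  'c' x 1
  'j' x 4
  'a' x 4
  'c' x 3
  'k' x 2
RLE = "c1j4a4c3k2"


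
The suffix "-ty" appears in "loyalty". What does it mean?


Suffix: -ty
Example: loyalty = loyal + -ty
Meaning = quality of


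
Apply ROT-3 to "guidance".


Word: "guidance"
Shift: 3
Each letter → (letter + shift) mod 26:
  'g' (6) + 3 = 9 → 'j'
  'u' (20) + 3 = 23 → 'x'
  'i' (8) + 3 = 11 → 'l'
  'd' (3) + 3 = 6 → 'g'
  'a' (0) + 3 = 3 → 'd'
  'n' (13) + 3 = 16 → 'q'
  'c' (2) + 3 = 5 → 'f'
  'e' (4) + 3 = 7 → 'h'
Result = "jxlgdqfh"


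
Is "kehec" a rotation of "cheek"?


Word: "cheek", Candidate: "kehec"
Method: check if candidate is substring of word+word
"cheekcheek" contains "kehec"? No
Is rotation = No


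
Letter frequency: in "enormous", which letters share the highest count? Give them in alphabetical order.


Word: "enormous"
Letter counts:
  'e': 1
  'm': 1
  'n': 1
  'o': 2
  'r': 1
  's': 1
  'u': 1
Maximum count = 2
Most frequent = 'o' (2 times each)


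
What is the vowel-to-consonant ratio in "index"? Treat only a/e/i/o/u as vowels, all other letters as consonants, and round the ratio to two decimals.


Word: "index"
Vowels (a,e,i,o,u): 2
Consonants: 3
Ratio = 2/3
= 0.67


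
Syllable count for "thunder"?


Word: "thunder"
Syllable breakdown: thun · der
Counting: 2 parts
= 2 syllables


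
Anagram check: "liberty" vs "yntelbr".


Word 1: "liberty" → sorted: beilrty
Word 2: "yntelbr" → sorted: belnrty
Same letters? beilrty != belnrty
Anagram = No


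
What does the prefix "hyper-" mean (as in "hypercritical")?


Prefix: hyper-
Example: hypercritical (hyper- + critical)
Meaning = over / excessive


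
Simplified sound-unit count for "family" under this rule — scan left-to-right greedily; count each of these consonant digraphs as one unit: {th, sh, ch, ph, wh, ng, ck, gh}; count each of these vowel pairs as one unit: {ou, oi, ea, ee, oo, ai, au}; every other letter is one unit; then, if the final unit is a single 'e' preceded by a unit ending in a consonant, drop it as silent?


Word: "family" (6 letters)
Left-to-right scan:
  (1) 'f' (letter)
  (2) 'a' (letter)
  (3) 'm' (letter)
  (4) 'i' (letter)
  (5) 'l' (letter)
  (6) 'y' (letter)
Units from scan: 6
Sound units = 6 units


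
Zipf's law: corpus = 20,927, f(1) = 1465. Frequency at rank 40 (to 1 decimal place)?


Zipf's law: f(r) = f(1) / r
f(1) = 1465
f(40) = 1465 / 40
= 36.6 occurrences


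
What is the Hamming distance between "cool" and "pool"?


Comparing character by character (same length = 4):
  Pos 0: 'c' vs 'p' !=
  Pos 1: 'o' vs 'o' =
  Pos 2: 'o' vs 'o' =
  Pos 3: 'l' vs 'l' =
Hamming distance = 1


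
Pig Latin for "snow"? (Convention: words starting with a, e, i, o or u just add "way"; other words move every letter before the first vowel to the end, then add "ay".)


Word: "snow"
Starts with consonant(s) → move to end, add 'ay'
Consonant cluster: "sn"
Pig Latin = "owsnay"


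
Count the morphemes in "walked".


Word: "walked"
Morphemes: walk / -ed
Each morpheme carries meaning
= 2 morphemes


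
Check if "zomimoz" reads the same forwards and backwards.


Word: "zomimoz"
Reversed: "zomimoz"
Forward == Backward? zomimoz == zomimoz
Palindrome = Yes


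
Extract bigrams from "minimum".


Word: "minimum" (length 7)
Number of bigrams = 7 - 2 + 1 = 6
  Position 0: "mi"
  Position 1: "in"
  Position 2: "ni"
  Position 3: "im"
  Position 4: "mu"
  Position 5: "um"
Bigrams = "mi", "in", "ni", "im", "mu", "um"


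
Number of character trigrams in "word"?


Word: "word" (length 4)
Number of 3-grams = length - 3 + 1 = 4 - 3 + 1
= 2


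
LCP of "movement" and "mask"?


Word 1: "movement"
Word 2: "mask"
Comparing from start:
  Pos 0: 'm' == 'm'
  Pos 1: 'o' != 'a' (stop)
LCP = "m" (length 1)


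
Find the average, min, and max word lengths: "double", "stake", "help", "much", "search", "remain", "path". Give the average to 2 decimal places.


Lengths: "double"=6, "stake"=5, "help"=4, "much"=4, "search"=6, "remain"=6, "path"=4
Sum = 35, Count = 7
Average = 35/7 = 5.00
= avg=5.00, min=4, max=6


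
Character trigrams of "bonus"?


Word: "bonus" (length 5)
Number of trigrams = 5 - 3 + 1 = 3
  Position 0: "bon"
  Position 1: "onu"
  Position 2: "nus"
Trigrams = "bon", "onu", "nus"


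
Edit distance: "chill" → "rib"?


Word 1: "chill" (length 5)
Word 2: "rib" (length 3)
One optimal edit sequence (insert/delete/substitute each cost 1):
  1. delete 'c'  (+1)
  2. substitute 'h' -> 'r'  (+1)
  3. keep 'i'
  4. delete 'l'  (+1)
  5. substitute 'l' -> 'b'  (+1)
Total edit operations: 4
Edit distance = 4


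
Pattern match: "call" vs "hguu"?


Pattern of "call": [0, 1, 2, 2]
Pattern of "hguu": [0, 1, 2, 2]
Patterns match
Same pattern = Yes


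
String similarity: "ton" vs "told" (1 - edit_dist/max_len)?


Word 1: "ton" (length 3)
Word 2: "told" (length 4)
One optimal edit sequence:
  1. keep 't'
  2. keep 'o'
  3. insert 'l'  (+1)
  4. substitute 'n' -> 'd'  (+1)
Edit distance = 2
Max length = max(3, 4) = 4
Similarity = 1 - 2/4
= 0.5000


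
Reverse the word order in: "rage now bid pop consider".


Original: "rage now bid pop consider"
Words (1..n): rage | now | bid | pop | consider
Reversed (n..1): consider | pop | bid | now | rage
Result = "consider pop bid now rage"


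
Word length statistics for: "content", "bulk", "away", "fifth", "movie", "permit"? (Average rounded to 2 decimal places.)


Lengths: "content"=7, "bulk"=4, "away"=4, "fifth"=5, "movie"=5, "permit"=6
Sum = 31, Count = 6
Average = 31/6 = 5.17
= avg=5.17, min=4, max=7


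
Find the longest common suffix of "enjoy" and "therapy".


Word 1: "enjoy"
Word 2: "therapy"
Comparing from end:
  Pos -1: 'y' == 'y'
  Pos -2: 'o' != 'p' (stop)
LCS = "y" (length 1)


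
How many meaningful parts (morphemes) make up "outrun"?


Word: "outrun"
Morphemes: out- + run
Each morpheme carries meaning
= 2 morphemes


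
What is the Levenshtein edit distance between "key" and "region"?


Word 1: "key" (length 3)
Word 2: "region" (length 6)
One optimal edit sequence (insert/delete/substitute each cost 1):
  1. substitute 'k' -> 'r'  (+1)
  2. keep 'e'
  3. insert 'g'  (+1)
  4. insert 'i'  (+1)
  5. insert 'o'  (+1)
  6. substitute 'y' -> 'n'  (+1)
Total edit operations: 5
Edit distance = 5


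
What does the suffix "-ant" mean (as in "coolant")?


Suffix: -ant
Example: coolant (cool + -ant)
Meaning = one who / that which


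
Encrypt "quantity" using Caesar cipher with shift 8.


Word: "quantity"
Shift: 8
Each letter → (letter + shift) mod 26:
  'q' (16) + 8 = 24 → 'y'
  'u' (20) + 8 = 2 → 'c'
  'a' (0) + 8 = 8 → 'i'
  'n' (13) + 8 = 21 → 'v'
  't' (19) + 8 = 1 → 'b'
  'i' (8) + 8 = 16 → 'q'
  't' (19) + 8 = 1 → 'b'
  'y' (24) + 8 = 6 → 'g'
Result = "ycivbqbg"


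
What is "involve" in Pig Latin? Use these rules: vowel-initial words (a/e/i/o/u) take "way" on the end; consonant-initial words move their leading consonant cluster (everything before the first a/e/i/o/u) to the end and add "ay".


Word: "involve"
Starts with vowel → add 'way'
Pig Latin = "involveway"


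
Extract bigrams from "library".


Word: "library" (length 7)
Number of bigrams = 7 - 2 + 1 = 6
  Position 0: "li"
  Position 1: "ib"
  Position 2: "br"
  Position 3: "ra"
  Position 4: "ar"
  Position 5: "ry"
Bigrams = "li", "ib", "br", "ra", "ar", "ry"


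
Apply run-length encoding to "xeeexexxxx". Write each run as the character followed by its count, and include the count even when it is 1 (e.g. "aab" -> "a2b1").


String: "xeeexexxxx"
Scanning for consecutive runs:
  'x' x 1
  'e' x 3
  'x' x 1
  'e' x 1
  'x' x 4
RLE = "x1e3x1e1x4"


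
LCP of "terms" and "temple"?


Word 1: "terms"
Word 2: "temple"
Comparing from start:
  Pos 0: 't' == 't'
  Pos 1: 'e' == 'e'
  Pos 2: 'r' != 'm' (stop)
LCP = "te" (length 2)


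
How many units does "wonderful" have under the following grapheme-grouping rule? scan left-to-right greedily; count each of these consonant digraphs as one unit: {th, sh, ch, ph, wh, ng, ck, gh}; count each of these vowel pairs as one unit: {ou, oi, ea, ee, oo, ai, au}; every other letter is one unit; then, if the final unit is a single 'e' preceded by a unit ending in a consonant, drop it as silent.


Word: "wonderful" (9 letters)
Left-to-right scan:
  1. 'w' (letter)
  2. 'o' (letter)
  3. 'n' (letter)
  4. 'd' (letter)
  5. 'e' (letter)
  6. 'r' (letter)
  7. 'f' (letter)
  8. 'u' (letter)
  9. 'l' (letter)
Units from scan: 9
Sound units = 9 units


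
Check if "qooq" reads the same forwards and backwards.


Word: "qooq"
Reversed: "qooq"
Forward == Backward? qooq == qooq
Palindrome = Yes


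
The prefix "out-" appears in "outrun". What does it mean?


Prefix: out-
Example: outrun = out- + run
Meaning = surpass


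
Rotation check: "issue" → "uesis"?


Word: "issue", Candidate: "uesis"
Method: check if candidate is substring of word+word
"issueissue" contains "uesis"? No
Is rotation = No


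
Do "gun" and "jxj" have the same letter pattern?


Pattern of "gun": [0, 1, 2]
Pattern of "jxj": [0, 1, 0]
Patterns do not match
Same pattern = No


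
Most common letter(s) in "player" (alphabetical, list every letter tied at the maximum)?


Word: "player"
Letter counts:
  'a': 1
  'e': 1
  'l': 1
  'p': 1
  'r': 1
  'y': 1
Maximum count = 1
Most frequent = 'a', 'e', 'l', 'p', 'r', 'y' (1 time each)


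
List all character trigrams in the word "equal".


Word: "equal" (length 5)
Number of trigrams = 5 - 3 + 1 = 3
  Position 0: "equ"
  Position 1: "qua"
  Position 2: "ual"
Trigrams = "equ", "qua", "ual"


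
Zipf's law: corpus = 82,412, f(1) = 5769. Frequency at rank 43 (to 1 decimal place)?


Zipf's law: f(r) = f(1) / r
f(1) = 5769
f(43) = 5769 / 43
= 134.2 occurrences


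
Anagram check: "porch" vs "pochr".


Word 1: "porch" → sorted: chopr
Word 2: "pochr" → sorted: chopr
Same letters? chopr == chopr
Anagram = Yes


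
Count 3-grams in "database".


Word: "database" (length 8)
Number of 3-grams = length - 3 + 1 = 8 - 3 + 1
= 6


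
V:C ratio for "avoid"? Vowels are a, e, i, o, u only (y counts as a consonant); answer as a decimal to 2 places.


Word: "avoid"
Vowels (a,e,i,o,u): 3
Consonants: 2
Ratio = 3/2
= 1.50


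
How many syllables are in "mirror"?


Word: "mirror"
Syllable breakdown: mir-ror
Counting: 2 parts
= 2 syllables


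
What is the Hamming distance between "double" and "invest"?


Comparing character by character (same length = 6):
  Pos 0: 'd' vs 'i' !=
  Pos 1: 'o' vs 'n' !=
  Pos 2: 'u' vs 'v' !=
  Pos 3: 'b' vs 'e' !=
  Pos 4: 'l' vs 's' !=
  Pos 5: 'e' vs 't' !=
Hamming distance = 6


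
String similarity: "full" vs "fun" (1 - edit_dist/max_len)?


Word 1: "full" (length 4)
Word 2: "fun" (length 3)
One optimal edit sequence:
  1. keep 'f'
  2. keep 'u'
  3. delete 'l'  (+1)
  4. substitute 'l' -> 'n'  (+1)
Edit distance = 2
Max length = max(4, 3) = 4
Similarity = 1 - 2/4
= 0.5000


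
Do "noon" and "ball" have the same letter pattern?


Pattern of "noon": [0, 1, 1, 0]
Pattern of "ball": [0, 1, 2, 2]
Patterns do not match
Same pattern = No


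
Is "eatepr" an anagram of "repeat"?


Word 1: "repeat" → sorted: aeeprt
Word 2: "eatepr" → sorted: aeeprt
Same letters? aeeprt == aeeprt
Anagram = Yes


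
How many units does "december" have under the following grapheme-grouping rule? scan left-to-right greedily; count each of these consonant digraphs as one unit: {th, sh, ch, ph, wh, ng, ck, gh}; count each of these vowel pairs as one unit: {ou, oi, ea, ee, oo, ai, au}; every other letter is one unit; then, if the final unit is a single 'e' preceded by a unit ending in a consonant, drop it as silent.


Word: "december" (8 letters)
Left-to-right scan:
  [1] 'd' (letter)
  [2] 'e' (letter)
  [3] 'c' (letter)
  [4] 'e' (letter)
  [5] 'm' (letter)
  [6] 'b' (letter)
  [7] 'e' (letter)
  [8] 'r' (letter)
Units from scan: 8
Sound units = 8 units


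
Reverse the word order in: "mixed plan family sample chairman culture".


Original: "mixed plan family sample chairman culture"
Words (1..n): mixed | plan | family | sample | chairman | culture
Reversed (n..1): culture | chairman | sample | family | plan | mixed
Result = "culture chairman sample family plan mixed"


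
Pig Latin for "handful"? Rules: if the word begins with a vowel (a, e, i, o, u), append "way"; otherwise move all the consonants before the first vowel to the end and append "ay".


Word: "handful"
Starts with consonant(s) → move to end, add 'ay'
Consonant cluster: "h"
Pig Latin = "andfulhay"


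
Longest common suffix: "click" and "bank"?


Word 1: "click"
Word 2: "bank"
Comparing from end:
  Pos -1: 'k' == 'k'
  Pos -2: 'c' != 'n' (stop)
LCS = "k" (length 1)


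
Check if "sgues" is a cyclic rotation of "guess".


Word: "guess", Candidate: "sgues"
Method: check if candidate is substring of word+word
"guessguess" contains "sgues"? Yes
Is rotation = Yes


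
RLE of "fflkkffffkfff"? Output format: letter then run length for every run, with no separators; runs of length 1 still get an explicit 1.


String: "fflkkffffkfff"
Scanning for consecutive runs:
  'f' x 2
  'l' x 1
  'k' x 2
  'f' x 4
  'k' x 1
  'f' x 3
RLE = "f2l1k2f4k1f3"


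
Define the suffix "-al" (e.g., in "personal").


Suffix: -al
As in: personal -> person + -al
Meaning = relating to


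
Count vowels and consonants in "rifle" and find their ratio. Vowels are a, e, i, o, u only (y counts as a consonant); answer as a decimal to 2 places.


Word: "rifle"
Vowels (a,e,i,o,u): 2
Consonants: 3
Ratio = 2/3
= 0.67


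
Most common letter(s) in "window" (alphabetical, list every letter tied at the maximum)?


Word: "window"
Letter counts:
  'd': 1
  'i': 1
  'n': 1
  'o': 1
  'w': 2
Maximum count = 2
Most frequent = 'w' (2 times each)


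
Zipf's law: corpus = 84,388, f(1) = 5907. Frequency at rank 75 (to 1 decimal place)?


Zipf's law: f(r) = f(1) / r
f(1) = 5907
f(75) = 5907 / 75
= 78.8 occurrences


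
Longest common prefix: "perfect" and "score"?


Word 1: "perfect"
Word 2: "score"
Comparing from start:
  Pos 0: 'p' != 's' (stop)
LCP = "" (length 0)


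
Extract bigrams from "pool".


Word: "pool" (length 4)
Number of bigrams = 4 - 2 + 1 = 3
  Position 0: "po"
  Position 1: "oo"
  Position 2: "ol"
Bigrams = "po", "oo", "ol"


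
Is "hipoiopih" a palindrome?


Word: "hipoiopih"
Reversed: "hipoiopih"
Forward == Backward? hipoiopih == hipoiopih
Palindrome = Yes


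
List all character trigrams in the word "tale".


Word: "tale" (length 4)
Number of trigrams = 4 - 3 + 1 = 2
  Position 0: "tal"
  Position 1: "ale"
Trigrams = "tal", "ale"


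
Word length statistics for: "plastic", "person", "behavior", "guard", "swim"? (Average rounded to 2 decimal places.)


Lengths: "plastic"=7, "person"=6, "behavior"=8, "guard"=5, "swim"=4
Sum = 30, Count = 5
Average = 30/5 = 6.00
= avg=6.00, min=4, max=8


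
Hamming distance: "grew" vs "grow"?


Comparing character by character (same length = 4):
  Pos 0: 'g' vs 'g' =
  Pos 1: 'r' vs 'r' =
  Pos 2: 'e' vs 'o' !=
  Pos 3: 'w' vs 'w' =
Hamming distance = 1


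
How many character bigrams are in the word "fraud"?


Word: "fraud" (length 5)
Number of 2-grams = length - 2 + 1 = 5 - 2 + 1
= 4


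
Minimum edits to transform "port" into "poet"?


Word 1: "port" (length 4)
Word 2: "poet" (length 4)
One optimal edit sequence (insert/delete/substitute each cost 1):
  1. keep 'p'
  2. keep 'o'
  3. substitute 'r' -> 'e'  (+1)
  4. keep 't'
Total edit operations: 1
Edit distance = 1


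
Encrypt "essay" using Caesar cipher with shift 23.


Word: "essay"
Shift: 23
Each letter → (letter + shift) mod 26:
  'e' (4) + 23 = 1 → 'b'
  's' (18) + 23 = 15 → 'p'
  's' (18) + 23 = 15 → 'p'
  'a' (0) + 23 = 23 → 'x'
  'y' (24) + 23 = 21 → 'v'
Result = "bppxv"


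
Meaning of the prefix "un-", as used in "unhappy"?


Prefix: un-
As in: unhappy -> un- + happy
Meaning = not / reverse


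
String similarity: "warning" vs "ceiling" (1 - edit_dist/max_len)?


Word 1: "warning" (length 7)
Word 2: "ceiling" (length 7)
One optimal edit sequence:
  1. substitute 'w' -> 'c'  (+1)
  2. substitute 'a' -> 'e'  (+1)
  3. substitute 'r' -> 'i'  (+1)
  4. substitute 'n' -> 'l'  (+1)
  5. keep 'i'
  6. keep 'n'
  7. keep 'g'
Edit distance = 4
Max length = max(7, 7) = 7
Similarity = 1 - 4/7
= 0.4286


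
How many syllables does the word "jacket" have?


Word: "jacket"
Syllable breakdown: jack | et
Counting: 2 parts
= 2 syllables


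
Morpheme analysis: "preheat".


Word: "preheat"
Morphemes: pre- + heat
Each morpheme carries meaning
= 2 morphemes


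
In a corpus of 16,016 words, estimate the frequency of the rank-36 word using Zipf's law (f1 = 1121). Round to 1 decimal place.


Zipf's law: f(r) = f(1) / r
f(1) = 1121
f(36) = 1121 / 36
= 31.1 occurrences


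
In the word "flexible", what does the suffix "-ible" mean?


Suffix: -ible
Example: flexible (flex + -ible)
Meaning = capable of


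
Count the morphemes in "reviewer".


Word: "reviewer"
Morphemes: re- / view / -er
Each morpheme carries meaning
= 3 morphemes


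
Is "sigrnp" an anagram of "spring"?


Word 1: "spring" → sorted: ginprs
Word 2: "sigrnp" → sorted: ginprs
Same letters? ginprs == ginprs
Anagram = Yes


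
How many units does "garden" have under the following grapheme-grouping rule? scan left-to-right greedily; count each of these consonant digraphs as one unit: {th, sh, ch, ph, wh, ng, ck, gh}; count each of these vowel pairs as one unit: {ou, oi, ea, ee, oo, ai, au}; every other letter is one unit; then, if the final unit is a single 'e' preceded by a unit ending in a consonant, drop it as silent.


Word: "garden" (6 letters)
Left-to-right scan:
  1. 'g' (letter)
  2. 'a' (letter)
  3. 'r' (letter)
  4. 'd' (letter)
  5. 'e' (letter)
  6. 'n' (letter)
Units from scan: 6
Sound units = 6 units


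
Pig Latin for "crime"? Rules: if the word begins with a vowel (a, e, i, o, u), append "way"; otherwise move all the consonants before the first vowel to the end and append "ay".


Word: "crime"
Starts with consonant(s) → move to end, add 'ay'
Consonant cluster: "cr"
Pig Latin = "imecray"


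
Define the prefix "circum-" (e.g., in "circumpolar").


Prefix: circum-
Example: circumpolar (circum- + polar)
Meaning = around


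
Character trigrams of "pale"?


Word: "pale" (length 4)
Number of trigrams = 4 - 3 + 1 = 2
  Position 0: "pal"
  Position 1: "ale"
Trigrams = "pal", "ale"


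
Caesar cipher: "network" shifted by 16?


Word: "network"
Shift: 16
Each letter → (letter + shift) mod 26:
  'n' (13) + 16 = 3 → 'd'
  'e' (4) + 16 = 20 → 'u'
  't' (19) + 16 = 9 → 'j'
  'w' (22) + 16 = 12 → 'm'
  'o' (14) + 16 = 4 → 'e'
  'r' (17) + 16 = 7 → 'h'
  'k' (10) + 16 = 0 → 'a'
Result = "dujmeha"


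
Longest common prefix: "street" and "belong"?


Word 1: "street"
Word 2: "belong"
Comparing from start:
  Pos 0: 's' != 'b' (stop)
LCP = "" (length 0)


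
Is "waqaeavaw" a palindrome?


Word: "waqaeavaw"
Reversed: "wavaeaqaw"
Forward == Backward? waqaeavaw != wavaeaqaw
Palindrome = No


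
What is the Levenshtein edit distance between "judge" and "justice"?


Word 1: "judge" (length 5)
Word 2: "justice" (length 7)
One optimal edit sequence (insert/delete/substitute each cost 1):
  1. keep 'j'
  2. keep 'u'
  3. insert 's'  (+1)
  4. insert 't'  (+1)
  5. substitute 'd' -> 'i'  (+1)
  6. substitute 'g' -> 'c'  (+1)
  7. keep 'e'
Total edit operations: 4
Edit distance = 4


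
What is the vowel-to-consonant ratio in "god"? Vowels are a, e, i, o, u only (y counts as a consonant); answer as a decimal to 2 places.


Word: "god"
Vowels (a,e,i,o,u): 1
Consonants: 2
Ratio = 1/2
= 0.50


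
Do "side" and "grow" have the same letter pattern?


Pattern of "side": [0, 1, 2, 3]
Pattern of "grow": [0, 1, 2, 3]
Patterns match
Same pattern = Yes


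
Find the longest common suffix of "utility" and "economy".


Word 1: "utility"
Word 2: "economy"
Comparing from end:
  Pos -1: 'y' == 'y'
  Pos -2: 't' != 'm' (stop)
LCS = "y" (length 1)


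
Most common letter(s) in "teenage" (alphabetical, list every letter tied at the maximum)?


Word: "teenage"
Letter counts:
  'a': 1
  'e': 3
  'g': 1
  'n': 1
  't': 1
Maximum count = 3
Most frequent = 'e' (3 times each)


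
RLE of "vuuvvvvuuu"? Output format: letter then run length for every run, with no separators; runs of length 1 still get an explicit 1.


String: "vuuvvvvuuu"
Scanning for consecutive runs:
  'v' x 1
  'u' x 2
  'v' x 4
  'u' x 3
RLE = "v1u2v4u3"


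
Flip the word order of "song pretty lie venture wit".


Original: "song pretty lie venture wit"
Words (1..n): song | pretty | lie | venture | wit
Reversed (n..1): wit | venture | lie | pretty | song
Result = "wit venture lie pretty song"


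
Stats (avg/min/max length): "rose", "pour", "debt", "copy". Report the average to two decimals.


Lengths: "rose"=4, "pour"=4, "debt"=4, "copy"=4
Sum = 16, Count = 4
Average = 16/4 = 4.00
= avg=4.00, min=4, max=4


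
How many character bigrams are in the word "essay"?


Word: "essay" (length 5)
Number of 2-grams = length - 2 + 1 = 5 - 2 + 1
= 4


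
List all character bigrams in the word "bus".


Word: "bus" (length 3)
Number of bigrams = 3 - 2 + 1 = 2
  Position 0: "bu"
  Position 1: "us"
Bigrams = "bu", "us"
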